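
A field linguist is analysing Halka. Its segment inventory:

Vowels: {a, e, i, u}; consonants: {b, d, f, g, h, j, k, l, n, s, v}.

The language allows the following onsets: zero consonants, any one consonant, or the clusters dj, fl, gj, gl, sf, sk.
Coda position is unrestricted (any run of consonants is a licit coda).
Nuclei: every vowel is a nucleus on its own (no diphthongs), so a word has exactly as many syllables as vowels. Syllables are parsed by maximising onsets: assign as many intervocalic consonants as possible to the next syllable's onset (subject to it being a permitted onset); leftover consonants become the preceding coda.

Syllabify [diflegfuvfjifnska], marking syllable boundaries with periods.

Vowels present: i, e, u, i, a; each is a nucleus, giving 5 syllables.
/i…e/ gap (V1→V2): /fl/ — entire cluster is a permitted onset → onset /fl/, coda ∅.
/e…u/ gap (V2→V3): /gf/ — longest licit onset from the right is /f/, leaving /g/ as coda.
/u…i/ gap (V3→V4): /vfj/ — longest licit onset from the right is /j/, leaving /vf/ as coda.
/i…a/ gap (V4→V5): /fnsk/; trying suffixes from longest down, /sk/ is the first permitted one, so coda /fn/ | onset /sk/.

di.fleg.fuvf.jifn.ska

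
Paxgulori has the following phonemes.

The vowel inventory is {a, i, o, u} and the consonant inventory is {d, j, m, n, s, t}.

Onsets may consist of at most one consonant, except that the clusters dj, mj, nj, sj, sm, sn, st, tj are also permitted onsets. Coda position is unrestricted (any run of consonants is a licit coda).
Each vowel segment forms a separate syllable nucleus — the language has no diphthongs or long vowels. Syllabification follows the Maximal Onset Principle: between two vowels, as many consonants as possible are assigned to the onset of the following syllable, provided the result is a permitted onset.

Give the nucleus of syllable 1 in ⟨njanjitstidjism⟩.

Vowels present: a, i, i, i; each is a nucleus, giving 4 syllables.
The first nucleus (vowel 1 from the left) is /a/.

a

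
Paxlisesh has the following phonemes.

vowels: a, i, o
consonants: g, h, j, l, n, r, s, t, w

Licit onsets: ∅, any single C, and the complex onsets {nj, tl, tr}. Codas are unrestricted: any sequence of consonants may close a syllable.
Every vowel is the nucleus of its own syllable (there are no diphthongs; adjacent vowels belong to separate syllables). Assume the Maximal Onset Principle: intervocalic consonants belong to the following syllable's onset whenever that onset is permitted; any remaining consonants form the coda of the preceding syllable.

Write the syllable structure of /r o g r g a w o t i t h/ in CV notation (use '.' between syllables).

Nuclei (vowels): o, a, o, i → 4 syllables.
Between /o/ (V1) and /a/ (V2): /grg/ — longest licit onset from the right is /g/, leaving /gr/ as coda.
Between /a/ (V2) and /o/ (V3): /w/ is a single consonant, so it becomes the next onset.
Between /o/ (V3) and /i/ (V4): just /t/ — single C goes to the following onset.
Result: rogr.ga.wo.tith.
Mapping each syllable to C/V: /rogr/ → CVCC, /ga/ → CV, /wo/ → CV, /tith/ → CVCC.

CVCC.CV.CV.CVCC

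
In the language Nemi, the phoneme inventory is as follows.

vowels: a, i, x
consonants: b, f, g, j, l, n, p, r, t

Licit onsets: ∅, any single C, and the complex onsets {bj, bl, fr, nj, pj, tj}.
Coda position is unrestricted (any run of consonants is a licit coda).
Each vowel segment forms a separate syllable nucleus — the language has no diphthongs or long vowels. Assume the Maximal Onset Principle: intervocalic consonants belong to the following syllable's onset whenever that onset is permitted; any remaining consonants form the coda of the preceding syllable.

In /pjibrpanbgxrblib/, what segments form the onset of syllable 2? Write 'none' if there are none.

p

The vowels are i, a, x, i — 4 nuclei, so 4 syllables.
V1 /i/ – V2 /a/: /brp/; trying suffixes from longest down, /p/ is the first permitted one, so coda /br/ | onset /p/.
V2 /a/ – V3 /x/: /nbg/ — longest licit onset from the right is /g/, leaving /nb/ as coda.
V3 /x/ – V4 /i/: /rbl/ splits as /r/ + /bl/ (/bl/ is the longest suffix that is a licit onset).
Result: pjibr.panb.gxr.blib.
Syllable 2 is /panb/: onset /p/, nucleus /a/, coda /nb/.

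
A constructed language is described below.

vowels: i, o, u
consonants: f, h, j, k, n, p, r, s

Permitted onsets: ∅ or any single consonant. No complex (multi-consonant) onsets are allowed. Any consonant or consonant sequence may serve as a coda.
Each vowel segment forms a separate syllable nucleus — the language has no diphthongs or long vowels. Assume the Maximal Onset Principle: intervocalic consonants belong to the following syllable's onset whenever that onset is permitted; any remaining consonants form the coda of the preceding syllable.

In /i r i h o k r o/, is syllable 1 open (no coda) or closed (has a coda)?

Nuclei (vowels): i, i, o, o → 4 syllables.
V1 /i/ – V2 /i/: just /r/ — single C goes to the following onset.
V2 /i/ – V3 /o/: just /h/ — single C goes to the following onset.
V3 /o/ – V4 /o/: cluster /kr/ — the longest permitted-onset suffix is /r/; onset = /r/, preceding coda = /k/.
Result: i.ri.hok.ro.
Syllable 1 is /i/; it ends in its nucleus with no coda, so it is open.

open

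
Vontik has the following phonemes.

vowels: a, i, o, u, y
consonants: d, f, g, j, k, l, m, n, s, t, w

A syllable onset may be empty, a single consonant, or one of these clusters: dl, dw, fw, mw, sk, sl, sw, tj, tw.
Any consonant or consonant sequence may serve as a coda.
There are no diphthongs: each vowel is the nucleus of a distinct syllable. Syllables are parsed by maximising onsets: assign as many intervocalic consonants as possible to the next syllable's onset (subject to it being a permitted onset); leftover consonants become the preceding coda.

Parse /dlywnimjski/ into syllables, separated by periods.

dlyw.nimj.ski

Vowels present: y, i, i; each is a nucleus, giving 3 syllables.
/y…i/ gap (V1→V2): /wn/ — longest licit onset from the right is /n/, leaving /w/ as coda.
/i…i/ gap (V2→V3): /mjsk/; trying suffixes from longest down, /sk/ is the first permitted one, so coda /mj/ | onset /sk/.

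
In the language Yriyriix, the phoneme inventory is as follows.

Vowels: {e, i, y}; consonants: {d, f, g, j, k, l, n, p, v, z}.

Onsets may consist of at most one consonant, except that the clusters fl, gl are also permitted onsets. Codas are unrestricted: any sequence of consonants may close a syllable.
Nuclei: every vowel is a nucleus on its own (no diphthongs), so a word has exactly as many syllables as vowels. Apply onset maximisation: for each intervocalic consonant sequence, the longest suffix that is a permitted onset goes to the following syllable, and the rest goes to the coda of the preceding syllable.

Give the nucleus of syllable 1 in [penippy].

The vowels are e, i, y — 3 nuclei, so 3 syllables.
The first nucleus (vowel 1 from the left) is /e/.

e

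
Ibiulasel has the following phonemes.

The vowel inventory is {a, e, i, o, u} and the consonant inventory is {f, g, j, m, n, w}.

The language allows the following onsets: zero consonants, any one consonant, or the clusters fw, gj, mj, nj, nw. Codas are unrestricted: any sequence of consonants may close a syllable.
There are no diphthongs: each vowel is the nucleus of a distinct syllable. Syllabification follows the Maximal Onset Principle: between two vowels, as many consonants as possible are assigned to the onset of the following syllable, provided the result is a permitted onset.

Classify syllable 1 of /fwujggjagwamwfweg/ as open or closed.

closed

Nuclei (vowels): u, a, a, e → 4 syllables.
V1 /u/ – V2 /a/: /jggj/ splits as /jg/ + /gj/ (/gj/ is the longest suffix that is a licit onset).
V2 /a/ – V3 /a/: /gw/ — longest licit onset from the right is /w/, leaving /g/ as coda.
V3 /a/ – V4 /e/: /mwfw/ splits as /mw/ + /fw/ (/fw/ is the longest suffix that is a licit onset).
Syllabification: fwujg.gjag.wamw.fweg.
Syllable 1 is /fwujg/ with coda /jg/, so it is closed.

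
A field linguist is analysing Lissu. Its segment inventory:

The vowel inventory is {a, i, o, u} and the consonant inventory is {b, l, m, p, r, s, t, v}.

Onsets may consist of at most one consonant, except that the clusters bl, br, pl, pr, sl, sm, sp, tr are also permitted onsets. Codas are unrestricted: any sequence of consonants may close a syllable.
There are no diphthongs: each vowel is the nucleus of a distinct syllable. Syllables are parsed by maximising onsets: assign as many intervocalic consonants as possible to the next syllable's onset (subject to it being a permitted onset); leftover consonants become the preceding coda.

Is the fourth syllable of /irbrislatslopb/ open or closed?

closed

The vowels are i, i, a, o — 4 nuclei, so 4 syllables.
σ1/σ2 boundary: /rbr/; trying suffixes from longest down, /br/ is the first permitted one, so coda /r/ | onset /br/.
σ2/σ3 boundary: cluster /sl/ — /sl/ is itself a permitted onset, so the whole cluster goes right; preceding coda = ∅.
σ3/σ4 boundary: /tsl/; trying suffixes from longest down, /sl/ is the first permitted one, so coda /t/ | onset /sl/.
Syllabification: ir.bri.slat.slopb.
Syllable 4 is /slopb/ with coda /pb/, so it is closed.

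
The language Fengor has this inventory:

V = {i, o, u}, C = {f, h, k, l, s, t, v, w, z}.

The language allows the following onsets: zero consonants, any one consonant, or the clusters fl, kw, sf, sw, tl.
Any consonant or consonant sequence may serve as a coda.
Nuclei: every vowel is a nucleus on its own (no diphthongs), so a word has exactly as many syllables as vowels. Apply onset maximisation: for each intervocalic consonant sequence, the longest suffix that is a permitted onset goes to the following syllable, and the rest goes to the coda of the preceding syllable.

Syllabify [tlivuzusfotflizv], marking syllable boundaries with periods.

tli.vu.zu.sfot.flizv

The vowels are i, u, u, o, i — 5 nuclei, so 5 syllables.
/i…u/ gap (V1→V2): /v/ is a single consonant, so it becomes the next onset.
/u…u/ gap (V2→V3): /z/ → onset of the next syllable (single consonants are always licit onsets).
/u…o/ gap (V3→V4): /sf/ is a licit onset in full, so it all attaches to the next syllable.
/o…i/ gap (V4→V5): /tfl/ — longest licit onset from the right is /fl/, leaving /t/ as coda.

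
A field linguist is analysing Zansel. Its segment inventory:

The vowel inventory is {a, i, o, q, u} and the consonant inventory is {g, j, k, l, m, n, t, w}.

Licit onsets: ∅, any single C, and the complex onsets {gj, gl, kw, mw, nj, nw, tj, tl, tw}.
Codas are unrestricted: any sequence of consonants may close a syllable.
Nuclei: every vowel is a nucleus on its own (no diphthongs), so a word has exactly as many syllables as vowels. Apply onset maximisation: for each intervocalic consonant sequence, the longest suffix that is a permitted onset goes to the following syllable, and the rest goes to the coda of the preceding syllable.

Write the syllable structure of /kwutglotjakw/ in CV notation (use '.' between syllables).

CCVC.CCV.CCVCC

Vowels present: u, o, a; each is a nucleus, giving 3 syllables.
/u…o/ gap (V1→V2): /tgl/ — longest licit onset from the right is /gl/, leaving /t/ as coda.
/o…a/ gap (V2→V3): /tj/ — entire cluster is a permitted onset → onset /tj/, coda ∅.
Syllabification: kwut.glo.tjakw.
Mapping each syllable to C/V: /kwut/ → CCVC, /glo/ → CCV, /tjakw/ → CCVCC.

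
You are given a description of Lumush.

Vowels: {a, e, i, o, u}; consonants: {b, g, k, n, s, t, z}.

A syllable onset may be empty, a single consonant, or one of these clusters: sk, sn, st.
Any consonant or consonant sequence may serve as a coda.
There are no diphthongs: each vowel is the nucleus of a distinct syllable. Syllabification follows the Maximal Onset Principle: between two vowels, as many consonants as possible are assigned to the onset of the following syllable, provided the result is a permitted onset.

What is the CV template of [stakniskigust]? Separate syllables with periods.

CCVC.CV.CCV.CVCC

Nuclei (vowels): a, i, i, u → 4 syllables.
σ1/σ2 boundary: /kn/ splits as /k/ + /n/ (/n/ is the longest suffix that is a licit onset).
σ2/σ3 boundary: /sk/ — entire cluster is a permitted onset → onset /sk/, coda ∅.
σ3/σ4 boundary: /g/ → onset of the next syllable (single consonants are always licit onsets).
So the parse is stak.ni.ski.gust.
Mapping each syllable to C/V: /stak/ → CCVC, /ni/ → CV, /ski/ → CCV, /gust/ → CVCC.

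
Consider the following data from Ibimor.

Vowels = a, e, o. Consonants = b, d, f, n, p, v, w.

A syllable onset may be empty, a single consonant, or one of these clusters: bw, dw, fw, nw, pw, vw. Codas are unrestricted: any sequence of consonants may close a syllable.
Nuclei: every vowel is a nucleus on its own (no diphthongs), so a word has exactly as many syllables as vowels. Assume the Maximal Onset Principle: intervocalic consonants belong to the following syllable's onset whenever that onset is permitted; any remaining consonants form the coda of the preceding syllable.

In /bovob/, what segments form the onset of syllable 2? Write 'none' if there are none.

v

The vowels are o, o — 2 nuclei, so 2 syllables.
V1 /o/ – V2 /o/: /v/ is a single consonant, so it becomes the next onset.
So the parse is bo.vob.
Syllable 2 is /vob/: onset /v/, nucleus /o/, coda /b/.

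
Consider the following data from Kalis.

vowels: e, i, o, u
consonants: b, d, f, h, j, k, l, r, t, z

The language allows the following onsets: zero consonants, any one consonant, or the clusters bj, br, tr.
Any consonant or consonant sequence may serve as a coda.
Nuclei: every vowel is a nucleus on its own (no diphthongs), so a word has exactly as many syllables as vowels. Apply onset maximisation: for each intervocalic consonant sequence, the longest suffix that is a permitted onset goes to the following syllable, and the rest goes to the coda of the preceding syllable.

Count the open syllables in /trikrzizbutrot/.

1

Vowels present: i, i, u, o; each is a nucleus, giving 4 syllables.
Between /i/ (V1) and /i/ (V2): /krz/ — longest licit onset from the right is /z/, leaving /kr/ as coda.
Between /i/ (V2) and /u/ (V3): /zb/ splits as /z/ + /b/ (/b/ is the longest suffix that is a licit onset).
Between /u/ (V3) and /o/ (V4): /tr/ — entire cluster is a permitted onset → onset /tr/, coda ∅.
Result: trikr.ziz.bu.trot.
Classifying each syllable: /trikr/ (closed), /ziz/ (closed), /bu/ (open), /trot/ (closed).
Open syllables: 1.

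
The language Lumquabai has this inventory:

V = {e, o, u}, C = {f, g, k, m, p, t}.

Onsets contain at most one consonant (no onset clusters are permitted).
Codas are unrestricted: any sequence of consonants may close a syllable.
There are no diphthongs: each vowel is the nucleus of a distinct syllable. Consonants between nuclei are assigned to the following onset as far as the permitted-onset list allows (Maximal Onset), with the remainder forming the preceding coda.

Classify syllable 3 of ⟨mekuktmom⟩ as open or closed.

Nuclei (vowels): e, u, o → 3 syllables.
Between /e/ (V1) and /u/ (V2): just /k/ — single C goes to the following onset.
Between /u/ (V2) and /o/ (V3): /ktm/ splits as /kt/ + /m/ (/m/ is the longest suffix that is a licit onset).
Putting it together: me.kukt.mom.
Syllable 3 is /mom/ with coda /m/, so it is closed.

closed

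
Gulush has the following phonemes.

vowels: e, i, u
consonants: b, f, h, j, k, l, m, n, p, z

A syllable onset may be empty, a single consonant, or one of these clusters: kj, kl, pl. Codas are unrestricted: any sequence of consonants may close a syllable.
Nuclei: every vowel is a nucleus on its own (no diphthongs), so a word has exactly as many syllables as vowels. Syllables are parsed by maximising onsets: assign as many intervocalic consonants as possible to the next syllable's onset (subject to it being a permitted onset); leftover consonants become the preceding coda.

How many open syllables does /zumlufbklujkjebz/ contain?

The vowels are u, u, u, e — 4 nuclei, so 4 syllables.
σ1/σ2 boundary: /ml/; trying suffixes from longest down, /l/ is the first permitted one, so coda /m/ | onset /l/.
σ2/σ3 boundary: /fbkl/ — longest licit onset from the right is /kl/, leaving /fb/ as coda.
σ3/σ4 boundary: /jkj/ — longest licit onset from the right is /kj/, leaving /j/ as coda.
Syllabification: zum.lufb.kluj.kjebz.
Classifying each syllable: /zum/ (closed), /lufb/ (closed), /kluj/ (closed), /kjebz/ (closed).
Open syllables: 0.

0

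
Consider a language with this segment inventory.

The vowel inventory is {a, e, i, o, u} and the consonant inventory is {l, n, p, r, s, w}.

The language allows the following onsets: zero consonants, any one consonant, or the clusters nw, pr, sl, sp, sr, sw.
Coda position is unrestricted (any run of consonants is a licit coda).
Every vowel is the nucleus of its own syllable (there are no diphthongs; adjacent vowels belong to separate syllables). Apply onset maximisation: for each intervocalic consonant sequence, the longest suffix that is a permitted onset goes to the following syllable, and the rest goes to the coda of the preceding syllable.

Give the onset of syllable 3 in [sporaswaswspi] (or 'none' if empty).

Nuclei (vowels): o, a, a, i → 4 syllables.
σ1/σ2 boundary: /r/ → onset of the next syllable (single consonants are always licit onsets).
σ2/σ3 boundary: cluster /sw/ — /sw/ is itself a permitted onset, so the whole cluster goes right; preceding coda = ∅.
σ3/σ4 boundary: /swsp/; trying suffixes from longest down, /sp/ is the first permitted one, so coda /sw/ | onset /sp/.
Putting it together: spo.ra.swasw.spi.
Syllable 3 is /swasw/: onset /sw/, nucleus /a/, coda /sw/.

sw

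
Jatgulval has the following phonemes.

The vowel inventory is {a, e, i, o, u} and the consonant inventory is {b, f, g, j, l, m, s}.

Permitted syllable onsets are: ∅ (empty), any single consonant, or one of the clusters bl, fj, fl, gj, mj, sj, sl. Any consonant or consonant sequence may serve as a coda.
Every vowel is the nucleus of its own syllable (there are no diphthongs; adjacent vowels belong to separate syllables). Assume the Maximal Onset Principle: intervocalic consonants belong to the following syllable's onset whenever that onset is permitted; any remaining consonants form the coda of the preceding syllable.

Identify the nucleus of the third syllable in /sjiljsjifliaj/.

i

Vowels present: i, i, i, a; each is a nucleus, giving 4 syllables.
The third nucleus (vowel 3 from the left) is /i/.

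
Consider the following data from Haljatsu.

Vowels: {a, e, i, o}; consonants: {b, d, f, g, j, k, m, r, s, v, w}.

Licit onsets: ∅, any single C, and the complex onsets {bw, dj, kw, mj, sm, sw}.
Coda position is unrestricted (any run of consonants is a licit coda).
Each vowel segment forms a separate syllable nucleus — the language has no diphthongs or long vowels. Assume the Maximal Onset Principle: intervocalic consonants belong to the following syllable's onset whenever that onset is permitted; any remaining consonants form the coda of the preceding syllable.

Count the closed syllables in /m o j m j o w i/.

1

Vowels present: o, o, i; each is a nucleus, giving 3 syllables.
V1 /o/ – V2 /o/: /jmj/; trying suffixes from longest down, /mj/ is the first permitted one, so coda /j/ | onset /mj/.
V2 /o/ – V3 /i/: just /w/ — single C goes to the following onset.
So the parse is moj.mjo.wi.
Classifying each syllable: /moj/ (closed), /mjo/ (open), /wi/ (open).
Closed syllables: 1.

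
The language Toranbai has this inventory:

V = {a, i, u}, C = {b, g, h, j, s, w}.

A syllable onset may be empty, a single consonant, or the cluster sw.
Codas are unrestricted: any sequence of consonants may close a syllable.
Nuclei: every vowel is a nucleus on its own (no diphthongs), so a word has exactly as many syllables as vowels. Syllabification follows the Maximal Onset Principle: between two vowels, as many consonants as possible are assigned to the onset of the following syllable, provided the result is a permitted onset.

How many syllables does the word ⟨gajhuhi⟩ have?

The vowels are a, u, i — 3 nuclei, so 3 syllables.

3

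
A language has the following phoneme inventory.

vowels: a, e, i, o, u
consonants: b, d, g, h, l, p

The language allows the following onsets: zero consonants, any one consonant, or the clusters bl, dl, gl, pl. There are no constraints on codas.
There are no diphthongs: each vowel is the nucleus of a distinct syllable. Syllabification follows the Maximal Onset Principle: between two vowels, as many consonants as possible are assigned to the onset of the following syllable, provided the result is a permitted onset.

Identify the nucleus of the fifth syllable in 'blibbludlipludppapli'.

The vowels are i, u, i, u, a, i — 6 nuclei, so 6 syllables.
The fifth nucleus (vowel 5 from the left) is /a/.

a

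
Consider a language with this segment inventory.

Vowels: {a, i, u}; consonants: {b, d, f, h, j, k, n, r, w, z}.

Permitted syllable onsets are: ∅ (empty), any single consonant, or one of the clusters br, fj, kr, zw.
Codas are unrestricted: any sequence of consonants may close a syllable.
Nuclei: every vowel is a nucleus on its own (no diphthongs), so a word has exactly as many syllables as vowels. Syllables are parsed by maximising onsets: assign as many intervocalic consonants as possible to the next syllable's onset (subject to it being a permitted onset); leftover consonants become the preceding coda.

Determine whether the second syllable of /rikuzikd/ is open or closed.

Nuclei (vowels): i, u, i → 3 syllables.
V1 /i/ – V2 /u/: /k/ is a single consonant, so it becomes the next onset.
V2 /u/ – V3 /i/: /z/ is a single consonant, so it becomes the next onset.
Putting it together: ri.ku.zikd.
Syllable 2 is /ku/; it ends in its nucleus with no coda, so it is open.

open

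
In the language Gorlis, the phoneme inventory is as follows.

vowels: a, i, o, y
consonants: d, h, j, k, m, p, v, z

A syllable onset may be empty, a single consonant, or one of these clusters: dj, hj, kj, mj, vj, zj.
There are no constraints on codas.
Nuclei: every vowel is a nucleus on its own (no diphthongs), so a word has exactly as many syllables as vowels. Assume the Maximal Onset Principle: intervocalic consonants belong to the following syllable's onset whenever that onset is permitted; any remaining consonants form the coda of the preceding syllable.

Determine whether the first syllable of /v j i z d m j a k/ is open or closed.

Vowels present: i, a; each is a nucleus, giving 2 syllables.
/i…a/ gap (V1→V2): /zdmj/ splits as /zd/ + /mj/ (/mj/ is the longest suffix that is a licit onset).
Result: vjizd.mjak.
Syllable 1 is /vjizd/ with coda /zd/, so it is closed.

closed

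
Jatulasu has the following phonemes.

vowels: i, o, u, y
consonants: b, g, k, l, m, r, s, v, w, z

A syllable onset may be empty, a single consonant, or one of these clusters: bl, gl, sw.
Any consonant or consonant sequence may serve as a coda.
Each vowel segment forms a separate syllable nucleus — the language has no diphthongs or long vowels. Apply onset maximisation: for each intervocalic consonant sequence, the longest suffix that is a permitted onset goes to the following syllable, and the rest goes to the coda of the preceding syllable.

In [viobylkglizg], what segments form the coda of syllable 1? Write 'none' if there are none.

none

The vowels are i, o, y, i — 4 nuclei, so 4 syllables.
σ1/σ2 boundary: hiatus — the boundary sits between the two vowels.
σ2/σ3 boundary: /b/ is a single consonant, so it becomes the next onset.
σ3/σ4 boundary: cluster /lkgl/ — the longest permitted-onset suffix is /gl/; onset = /gl/, preceding coda = /lk/.
Putting it together: vi.o.bylk.glizg.
Syllable 1 is /vi/: onset /v/, nucleus /i/, coda ∅.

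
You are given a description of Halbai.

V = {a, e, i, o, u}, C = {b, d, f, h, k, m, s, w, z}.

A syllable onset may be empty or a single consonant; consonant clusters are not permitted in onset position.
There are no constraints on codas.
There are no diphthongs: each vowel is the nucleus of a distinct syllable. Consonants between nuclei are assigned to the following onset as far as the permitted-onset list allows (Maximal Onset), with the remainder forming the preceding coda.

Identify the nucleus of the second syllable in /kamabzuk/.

a

Vowels present: a, a, u; each is a nucleus, giving 3 syllables.
The second nucleus (vowel 2 from the left) is /a/.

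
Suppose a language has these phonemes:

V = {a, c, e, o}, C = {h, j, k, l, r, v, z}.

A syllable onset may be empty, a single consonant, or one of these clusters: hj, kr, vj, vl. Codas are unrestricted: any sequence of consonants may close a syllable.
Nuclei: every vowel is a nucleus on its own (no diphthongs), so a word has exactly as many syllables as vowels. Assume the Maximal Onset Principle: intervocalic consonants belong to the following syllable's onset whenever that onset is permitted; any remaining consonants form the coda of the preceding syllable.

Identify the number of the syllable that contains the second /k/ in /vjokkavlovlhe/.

Vowels present: o, a, o, e; each is a nucleus, giving 4 syllables.
Between /o/ (V1) and /a/ (V2): /kk/; trying suffixes from longest down, /k/ is the first permitted one, so coda /k/ | onset /k/.
Between /a/ (V2) and /o/ (V3): /vl/ is a licit onset in full, so it all attaches to the next syllable.
Between /o/ (V3) and /e/ (V4): /vlh/; trying suffixes from longest down, /h/ is the first permitted one, so coda /vl/ | onset /h/.
Result: vjok.ka.vlovl.he.
The second /k/ is in the onset of syllable 2 (/ka/).

2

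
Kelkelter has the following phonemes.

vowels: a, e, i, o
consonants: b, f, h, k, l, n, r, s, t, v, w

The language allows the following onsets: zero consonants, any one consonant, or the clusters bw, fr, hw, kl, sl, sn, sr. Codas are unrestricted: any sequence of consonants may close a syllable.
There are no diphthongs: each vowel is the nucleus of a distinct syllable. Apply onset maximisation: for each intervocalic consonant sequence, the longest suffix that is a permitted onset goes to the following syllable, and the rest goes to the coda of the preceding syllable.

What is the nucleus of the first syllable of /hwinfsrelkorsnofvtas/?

The vowels are i, e, o, o, a — 5 nuclei, so 5 syllables.
The first nucleus (vowel 1 from the left) is /i/.

i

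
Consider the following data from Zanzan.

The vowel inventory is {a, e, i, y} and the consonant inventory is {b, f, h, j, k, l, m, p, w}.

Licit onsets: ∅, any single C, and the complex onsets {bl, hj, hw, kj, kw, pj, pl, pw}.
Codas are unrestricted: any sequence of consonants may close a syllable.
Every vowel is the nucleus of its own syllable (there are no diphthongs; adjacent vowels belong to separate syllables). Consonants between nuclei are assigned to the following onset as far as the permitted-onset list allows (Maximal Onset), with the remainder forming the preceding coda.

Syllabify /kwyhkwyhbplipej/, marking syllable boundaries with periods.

Vowels present: y, y, i, e; each is a nucleus, giving 4 syllables.
/y…y/ gap (V1→V2): cluster /hkw/ — the longest permitted-onset suffix is /kw/; onset = /kw/, preceding coda = /h/.
/y…i/ gap (V2→V3): /hbpl/ splits as /hb/ + /pl/ (/pl/ is the longest suffix that is a licit onset).
/i…e/ gap (V3→V4): /p/ → onset of the next syllable (single consonants are always licit onsets).

kwyh.kwyhb.pli.pej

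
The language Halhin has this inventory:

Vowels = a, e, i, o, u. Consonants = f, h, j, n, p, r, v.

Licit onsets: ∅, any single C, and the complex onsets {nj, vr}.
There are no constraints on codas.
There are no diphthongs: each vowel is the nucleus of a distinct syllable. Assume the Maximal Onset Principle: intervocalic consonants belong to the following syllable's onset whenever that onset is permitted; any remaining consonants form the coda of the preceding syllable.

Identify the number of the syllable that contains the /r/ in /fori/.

2

Nuclei (vowels): o, i → 2 syllables.
V1 /o/ – V2 /i/: just /r/ — single C goes to the following onset.
Syllabification: fo.ri.
The /r/ is in the onset of syllable 2 (/ri/).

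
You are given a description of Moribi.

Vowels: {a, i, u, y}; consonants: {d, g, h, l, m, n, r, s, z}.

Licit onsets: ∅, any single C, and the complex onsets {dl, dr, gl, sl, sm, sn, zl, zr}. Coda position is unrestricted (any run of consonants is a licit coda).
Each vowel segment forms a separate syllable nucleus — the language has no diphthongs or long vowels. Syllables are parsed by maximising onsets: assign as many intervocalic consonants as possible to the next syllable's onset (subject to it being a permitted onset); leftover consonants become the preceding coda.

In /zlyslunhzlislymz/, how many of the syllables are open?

2

The vowels are y, u, i, y — 4 nuclei, so 4 syllables.
V1 /y/ – V2 /u/: /sl/ — entire cluster is a permitted onset → onset /sl/, coda ∅.
V2 /u/ – V3 /i/: /nhzl/ splits as /nh/ + /zl/ (/zl/ is the longest suffix that is a licit onset).
V3 /i/ – V4 /y/: cluster /sl/ — /sl/ is itself a permitted onset, so the whole cluster goes right; preceding coda = ∅.
Syllabification: zly.slunh.zli.slymz.
Classifying each syllable: /zly/ (open), /slunh/ (closed), /zli/ (open), /slymz/ (closed).
Open syllables: 2.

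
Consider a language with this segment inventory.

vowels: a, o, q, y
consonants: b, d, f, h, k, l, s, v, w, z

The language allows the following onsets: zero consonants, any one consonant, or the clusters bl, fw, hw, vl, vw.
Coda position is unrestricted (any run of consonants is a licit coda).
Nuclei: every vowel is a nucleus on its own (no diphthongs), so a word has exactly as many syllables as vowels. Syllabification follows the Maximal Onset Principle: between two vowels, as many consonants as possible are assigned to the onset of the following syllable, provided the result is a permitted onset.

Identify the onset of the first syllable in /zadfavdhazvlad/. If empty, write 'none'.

Vowels present: a, a, a, a; each is a nucleus, giving 4 syllables.
V1 /a/ – V2 /a/: /df/ — longest licit onset from the right is /f/, leaving /d/ as coda.
V2 /a/ – V3 /a/: /vdh/ splits as /vd/ + /h/ (/h/ is the longest suffix that is a licit onset).
V3 /a/ – V4 /a/: cluster /zvl/ — the longest permitted-onset suffix is /vl/; onset = /vl/, preceding coda = /z/.
So the parse is zad.favd.haz.vlad.
Syllable 1 is /zad/: onset /z/, nucleus /a/, coda /d/.

z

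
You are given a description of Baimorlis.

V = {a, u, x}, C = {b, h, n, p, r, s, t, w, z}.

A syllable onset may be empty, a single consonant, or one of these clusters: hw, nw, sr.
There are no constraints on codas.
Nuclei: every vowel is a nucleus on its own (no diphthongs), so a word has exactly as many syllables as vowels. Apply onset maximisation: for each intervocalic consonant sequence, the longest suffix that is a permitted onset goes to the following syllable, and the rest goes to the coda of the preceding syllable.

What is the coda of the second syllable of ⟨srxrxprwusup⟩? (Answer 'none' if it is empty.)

The vowels are x, x, u, u — 4 nuclei, so 4 syllables.
V1 /x/ – V2 /x/: /r/ → onset of the next syllable (single consonants are always licit onsets).
V2 /x/ – V3 /u/: /prw/ — longest licit onset from the right is /w/, leaving /pr/ as coda.
V3 /u/ – V4 /u/: just /s/ — single C goes to the following onset.
Putting it together: srx.rxpr.wu.sup.
Syllable 2 is /rxpr/: onset /r/, nucleus /x/, coda /pr/.

pr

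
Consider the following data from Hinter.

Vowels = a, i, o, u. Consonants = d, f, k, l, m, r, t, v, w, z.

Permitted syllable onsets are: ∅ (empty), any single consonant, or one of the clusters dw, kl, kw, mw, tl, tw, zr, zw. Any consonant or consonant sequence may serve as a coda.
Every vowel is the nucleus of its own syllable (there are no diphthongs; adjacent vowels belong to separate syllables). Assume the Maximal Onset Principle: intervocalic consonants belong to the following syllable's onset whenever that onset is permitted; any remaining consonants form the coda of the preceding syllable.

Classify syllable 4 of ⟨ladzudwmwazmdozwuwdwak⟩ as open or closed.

open

The vowels are a, u, a, o, u, a — 6 nuclei, so 6 syllables.
Between /a/ (V1) and /u/ (V2): /dz/; trying suffixes from longest down, /z/ is the first permitted one, so coda /d/ | onset /z/.
Between /u/ (V2) and /a/ (V3): cluster /dwmw/ — the longest permitted-onset suffix is /mw/; onset = /mw/, preceding coda = /dw/.
Between /a/ (V3) and /o/ (V4): /zmd/ — longest licit onset from the right is /d/, leaving /zm/ as coda.
Between /o/ (V4) and /u/ (V5): /zw/ is a licit onset in full, so it all attaches to the next syllable.
Between /u/ (V5) and /a/ (V6): /wdw/ — longest licit onset from the right is /dw/, leaving /w/ as coda.
Putting it together: lad.zudw.mwazm.do.zwuw.dwak.
Syllable 4 is /do/; it ends in its nucleus with no coda, so it is open.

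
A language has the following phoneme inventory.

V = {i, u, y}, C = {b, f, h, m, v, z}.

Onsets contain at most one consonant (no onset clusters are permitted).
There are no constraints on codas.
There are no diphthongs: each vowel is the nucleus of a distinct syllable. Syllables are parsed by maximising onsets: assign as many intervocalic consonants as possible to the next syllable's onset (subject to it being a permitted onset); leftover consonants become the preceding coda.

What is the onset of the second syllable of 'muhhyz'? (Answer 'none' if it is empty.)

Nuclei (vowels): u, y → 2 syllables.
Between /u/ (V1) and /y/ (V2): /hh/; trying suffixes from longest down, /h/ is the first permitted one, so coda /h/ | onset /h/.
Syllabification: muh.hyz.
Syllable 2 is /hyz/: onset /h/, nucleus /y/, coda /z/.

h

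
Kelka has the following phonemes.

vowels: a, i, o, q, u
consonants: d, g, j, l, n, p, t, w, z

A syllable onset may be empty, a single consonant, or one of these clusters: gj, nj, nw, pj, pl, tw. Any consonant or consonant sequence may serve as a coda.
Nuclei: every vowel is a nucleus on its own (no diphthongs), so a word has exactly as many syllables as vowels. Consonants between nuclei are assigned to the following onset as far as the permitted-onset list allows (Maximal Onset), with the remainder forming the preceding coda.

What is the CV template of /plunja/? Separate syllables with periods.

CCV.CCV

Vowels present: u, a; each is a nucleus, giving 2 syllables.
V1 /u/ – V2 /a/: /nj/ — entire cluster is a permitted onset → onset /nj/, coda ∅.
Result: plu.nja.
Mapping each syllable to C/V: /plu/ → CCV, /nja/ → CCV.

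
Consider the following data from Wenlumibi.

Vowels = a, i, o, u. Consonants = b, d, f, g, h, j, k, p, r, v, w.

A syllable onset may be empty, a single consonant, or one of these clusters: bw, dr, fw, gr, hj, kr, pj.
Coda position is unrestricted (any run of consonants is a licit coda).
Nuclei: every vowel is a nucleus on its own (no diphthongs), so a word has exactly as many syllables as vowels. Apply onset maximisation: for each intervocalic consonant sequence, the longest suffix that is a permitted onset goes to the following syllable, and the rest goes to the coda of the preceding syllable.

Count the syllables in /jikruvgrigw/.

3

Vowels present: i, u, i; each is a nucleus, giving 3 syllables.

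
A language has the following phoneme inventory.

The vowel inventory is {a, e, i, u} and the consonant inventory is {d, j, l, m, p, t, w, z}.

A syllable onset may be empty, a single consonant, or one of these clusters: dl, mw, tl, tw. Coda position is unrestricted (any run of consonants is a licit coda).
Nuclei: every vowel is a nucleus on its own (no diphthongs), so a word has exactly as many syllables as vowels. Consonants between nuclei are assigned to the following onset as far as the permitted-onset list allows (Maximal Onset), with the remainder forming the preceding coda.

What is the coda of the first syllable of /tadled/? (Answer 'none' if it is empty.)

none

The vowels are a, e — 2 nuclei, so 2 syllables.
σ1/σ2 boundary: /dl/ is a licit onset in full, so it all attaches to the next syllable.
Putting it together: ta.dled.
Syllable 1 is /ta/: onset /t/, nucleus /a/, coda ∅.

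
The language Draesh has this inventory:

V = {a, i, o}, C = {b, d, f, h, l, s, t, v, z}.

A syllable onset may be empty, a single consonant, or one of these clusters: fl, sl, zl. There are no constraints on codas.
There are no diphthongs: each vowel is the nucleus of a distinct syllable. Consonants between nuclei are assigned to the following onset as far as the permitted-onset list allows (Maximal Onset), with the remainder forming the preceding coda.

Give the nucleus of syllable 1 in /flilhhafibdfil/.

Nuclei (vowels): i, a, i, i → 4 syllables.
The first nucleus (vowel 1 from the left) is /i/.

i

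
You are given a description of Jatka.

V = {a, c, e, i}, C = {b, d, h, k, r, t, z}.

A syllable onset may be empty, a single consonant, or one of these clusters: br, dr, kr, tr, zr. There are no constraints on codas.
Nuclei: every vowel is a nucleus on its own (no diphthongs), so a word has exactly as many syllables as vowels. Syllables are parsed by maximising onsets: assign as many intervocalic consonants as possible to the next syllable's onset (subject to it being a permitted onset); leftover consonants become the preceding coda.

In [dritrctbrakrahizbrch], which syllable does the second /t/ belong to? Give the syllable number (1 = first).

Vowels present: i, c, a, a, i, c; each is a nucleus, giving 6 syllables.
/i…c/ gap (V1→V2): /tr/ — entire cluster is a permitted onset → onset /tr/, coda ∅.
/c…a/ gap (V2→V3): cluster /tbr/ — the longest permitted-onset suffix is /br/; onset = /br/, preceding coda = /t/.
/a…a/ gap (V3→V4): cluster /kr/ — /kr/ is itself a permitted onset, so the whole cluster goes right; preceding coda = ∅.
/a…i/ gap (V4→V5): /h/ is a single consonant, so it becomes the next onset.
/i…c/ gap (V5→V6): cluster /zbr/ — the longest permitted-onset suffix is /br/; onset = /br/, preceding coda = /z/.
Result: dri.trct.bra.kra.hiz.brch.
The second /t/ is in the coda of syllable 2 (/trct/).

2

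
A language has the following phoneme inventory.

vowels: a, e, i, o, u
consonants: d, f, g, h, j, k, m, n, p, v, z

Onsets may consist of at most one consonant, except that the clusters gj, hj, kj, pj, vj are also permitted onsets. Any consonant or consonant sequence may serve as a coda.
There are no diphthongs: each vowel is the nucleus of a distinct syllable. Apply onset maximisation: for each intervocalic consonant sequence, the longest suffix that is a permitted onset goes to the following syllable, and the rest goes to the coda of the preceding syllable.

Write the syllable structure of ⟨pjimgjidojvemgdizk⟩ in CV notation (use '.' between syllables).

Vowels present: i, i, o, e, i; each is a nucleus, giving 5 syllables.
/i…i/ gap (V1→V2): cluster /mgj/ — the longest permitted-onset suffix is /gj/; onset = /gj/, preceding coda = /m/.
/i…o/ gap (V2→V3): /d/ is a single consonant, so it becomes the next onset.
/o…e/ gap (V3→V4): cluster /jv/ — the longest permitted-onset suffix is /v/; onset = /v/, preceding coda = /j/.
/e…i/ gap (V4→V5): /mgd/; trying suffixes from longest down, /d/ is the first permitted one, so coda /mg/ | onset /d/.
So the parse is pjim.gji.doj.vemg.dizk.
Mapping each syllable to C/V: /pjim/ → CCVC, /gji/ → CCV, /doj/ → CVC, /vemg/ → CVCC, /dizk/ → CVCC.

CCVC.CCV.CVC.CVCC.CVCC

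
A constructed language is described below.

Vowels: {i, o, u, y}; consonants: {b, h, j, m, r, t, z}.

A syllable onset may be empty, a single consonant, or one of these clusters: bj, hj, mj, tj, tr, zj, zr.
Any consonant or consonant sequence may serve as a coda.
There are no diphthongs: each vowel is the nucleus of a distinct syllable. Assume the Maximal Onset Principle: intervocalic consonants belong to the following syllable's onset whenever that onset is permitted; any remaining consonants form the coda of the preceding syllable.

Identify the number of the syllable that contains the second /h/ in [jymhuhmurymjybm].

The vowels are y, u, u, y, y — 5 nuclei, so 5 syllables.
/y…u/ gap (V1→V2): /mh/; trying suffixes from longest down, /h/ is the first permitted one, so coda /m/ | onset /h/.
/u…u/ gap (V2→V3): /hm/ — longest licit onset from the right is /m/, leaving /h/ as coda.
/u…y/ gap (V3→V4): just /r/ — single C goes to the following onset.
/y…y/ gap (V4→V5): cluster /mj/ — /mj/ is itself a permitted onset, so the whole cluster goes right; preceding coda = ∅.
Result: jym.huh.mu.ry.mjybm.
The second /h/ is in the coda of syllable 2 (/huh/).

2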